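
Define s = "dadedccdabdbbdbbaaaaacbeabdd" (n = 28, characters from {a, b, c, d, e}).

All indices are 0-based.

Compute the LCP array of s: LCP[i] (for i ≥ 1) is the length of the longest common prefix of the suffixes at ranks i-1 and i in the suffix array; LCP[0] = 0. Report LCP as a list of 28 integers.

[0, 4, 3, 2, 1, 3, 1, 1, 0, 1, 2, 1, 4, 2, 1, 0, 1, 1, 0, 1, 2, 1, 3, 1, 1, 1, 0, 1]

sorted suffixes:
  #0 SA[0]=16  'aaaaacbeabdd'
  #1 SA[1]=17  'aaaacbeabdd'
  #2 SA[2]=18  'aaacbeabdd'
  #3 SA[3]=19  'aacbeabdd'
  #4 SA[4]=8  'abdbbdbbaaaaacbeabdd'
  #5 SA[5]=24  'abdd'
  #6 SA[6]=20  'acbeabdd'
  #7 SA[7]=1  'adedccdabdbbdbbaaaaacbeabdd'
  #8 SA[8]=15  'baaaaacbeabdd'
  #9 SA[9]=14  'bbaaaaacbeabdd'
  #10 SA[10]=11  'bbdbbaaaaacbeabdd'
  #11 SA[11]=12  'bdbbaaaaacbeabdd'
  #12 SA[12]=9  'bdbbdbbaaaaacbeabdd'
  #13 SA[13]=25  'bdd'
  #14 SA[14]=22  'beabdd'
  #15 SA[15]=21  'cbeabdd'
  #16 SA[16]=5  'ccdabdbbdbbaaaaacbeabdd'
  #17 SA[17]=6  'cdabdbbdbbaaaaacbeabdd'
  #18 SA[18]=27  'd'
  #19 SA[19]=7  'dabdbbdbbaaaaacbeabdd'
  #20 SA[20]=0  'dadedccdabdbbdbbaaaaacbeabdd'
  #21 SA[21]=13  'dbbaaaaacbeabdd'
  #22 SA[22]=10  'dbbdbbaaaaacbeabdd'
  #23 SA[23]=4  'dccdabdbbdbbaaaaacbeabdd'
  #24 SA[24]=26  'dd'
  #25 SA[25]=2  'dedccdabdbbdbbaaaaacbeabdd'
  #26 SA[26]=23  'eabdd'
  #27 SA[27]=3  'edccdabdbbdbbaaaaacbeabdd'

SA = [16, 17, 18, 19, 8, 24, 20, 1, 15, 14, 11, 12, 9, 25, 22, 21, 5, 6, 27, 7, 0, 13, 10, 4, 26, 2, 23, 3]
i: (SA[i-1],SA[i]) lcp shared
  1: (16,17) 4 'aaaa'
  2: (17,18) 3 'aaa'
  3: (18,19) 2 'aa'
  4: (19,8) 1 'a'
  5: (8,24) 3 'abd'
  6: (24,20) 1 'a'
  7: (20,1) 1 'a'
  8: (1,15) 0 ''
  9: (15,14) 1 'b'
  10: (14,11) 2 'bb'
  11: (11,12) 1 'b'
  12: (12,9) 4 'bdbb'
  13: (9,25) 2 'bd'
  14: (25,22) 1 'b'
  15: (22,21) 0 ''
  16: (21,5) 1 'c'
  17: (5,6) 1 'c'
  18: (6,27) 0 ''
  19: (27,7) 1 'd'
  20: (7,0) 2 'da'
  21: (0,13) 1 'd'
  22: (13,10) 3 'dbb'
  23: (10,4) 1 'd'
  24: (4,26) 1 'd'
  25: (26,2) 1 'd'
  26: (2,23) 0 ''
  27: (23,3) 1 'e'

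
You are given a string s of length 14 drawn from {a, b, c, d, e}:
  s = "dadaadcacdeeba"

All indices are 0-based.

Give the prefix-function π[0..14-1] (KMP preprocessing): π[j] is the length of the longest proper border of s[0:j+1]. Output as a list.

π[0] = 0
j=1 s[j]='a': π[1]=0 (border '')
j=2 s[j]='d': π[2]=1 (border 'd')
j=3 s[j]='a': π[3]=2 (border 'da')
j=4 s[j]='a': k: 2→0; π[4]=0 (border '')
j=5 s[j]='d': π[5]=1 (border 'd')
j=6 s[j]='c': k: 1→0; π[6]=0 (border '')
j=7 s[j]='a': π[7]=0 (border '')
j=8 s[j]='c': π[8]=0 (border '')
j=9 s[j]='d': π[9]=1 (border 'd')
j=10 s[j]='e': k: 1→0; π[10]=0 (border '')
j=11 s[j]='e': π[11]=0 (border '')
j=12 s[j]='b': π[12]=0 (border '')
j=13 s[j]='a': π[13]=0 (border '')

[0, 0, 1, 2, 0, 1, 0, 0, 0, 1, 0, 0, 0, 0]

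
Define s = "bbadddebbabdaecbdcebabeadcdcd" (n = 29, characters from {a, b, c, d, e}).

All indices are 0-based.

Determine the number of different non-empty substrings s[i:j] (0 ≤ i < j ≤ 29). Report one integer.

rank | idx | suffix
   0 |   9 | abdaecbdcebabeadcdcd
   1 |  20 | abeadcdcd
   2 |  23 | adcdcd
   3 |   2 | adddebbabdaecbdcebabeadcdcd
   4 |  12 | aecbdcebabeadcdcd
   5 |   8 | babdaecbdcebabeadcdcd
   6 |  19 | babeadcdcd
   7 |   1 | badddebbabdaecbdcebabeadcdcd
   8 |   7 | bbabdaecbdcebabeadcdcd
   9 |   0 | bbadddebbabdaecbdcebabeadcdcd
  10 |  10 | bdaecbdcebabeadcdcd
  11 |  15 | bdcebabeadcdcd
  12 |  21 | beadcdcd
  13 |  14 | cbdcebabeadcdcd
  14 |  27 | cd
  15 |  25 | cdcd
  16 |  17 | cebabeadcdcd
  17 |  28 | d
  18 |  11 | daecbdcebabeadcdcd
  19 |  26 | dcd
  20 |  24 | dcdcd
  21 |  16 | dcebabeadcdcd
  22 |   3 | dddebbabdaecbdcebabeadcdcd
  23 |   4 | ddebbabdaecbdcebabeadcdcd
  24 |   5 | debbabdaecbdcebabeadcdcd
  25 |  22 | eadcdcd
  26 |  18 | ebabeadcdcd
  27 |   6 | ebbabdaecbdcebabeadcdcd
  28 |  13 | ecbdcebabeadcdcd

SA = [9, 20, 23, 2, 12, 8, 19, 1, 7, 0, 10, 15, 21, 14, 27, 25, 17, 28, 11, 26, 24, 16, 3, 4, 5, 22, 18, 6, 13]
i: (SA[i-1],SA[i]) lcp shared
  1: (9,20) 2 'ab'
  2: (20,23) 1 'a'
  3: (23,2) 2 'ad'
  4: (2,12) 1 'a'
  5: (12,8) 0 ''
  6: (8,19) 3 'bab'
  7: (19,1) 2 'ba'
  8: (1,7) 1 'b'
  9: (7,0) 3 'bba'
  10: (0,10) 1 'b'
  11: (10,15) 2 'bd'
  12: (15,21) 1 'b'
  13: (21,14) 0 ''
  14: (14,27) 1 'c'
  15: (27,25) 2 'cd'
  16: (25,17) 1 'c'
  17: (17,28) 0 ''
  18: (28,11) 1 'd'
  19: (11,26) 1 'd'
  20: (26,24) 3 'dcd'
  21: (24,16) 2 'dc'
  22: (16,3) 1 'd'
  23: (3,4) 2 'dd'
  24: (4,5) 1 'd'
  25: (5,22) 0 ''
  26: (22,18) 1 'e'
  27: (18,6) 2 'eb'
  28: (6,13) 1 'e'

n(n+1)/2 = 29·30/2 = 435
Σ LCP = 0 + 2 + 1 + 2 + 1 + 0 + 3 + 2 + 1 + 3 + 1 + 2 + 1 + 0 + 1 + 2 + 1 + 0 + 1 + 1 + 3 + 2 + 1 + 2 + 1 + 0 + 1 + 2 + 1 = 38
distinct = 435 − 38 = 397

397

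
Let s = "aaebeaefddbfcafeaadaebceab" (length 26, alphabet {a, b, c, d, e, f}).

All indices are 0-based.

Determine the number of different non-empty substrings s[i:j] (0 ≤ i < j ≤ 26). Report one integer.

324

sorted suffixes:
  #0 SA[0]=16  'aadaebceab'
  #1 SA[1]=0  'aaebeaefddbfcafeaadaebceab'
  #2 SA[2]=24  'ab'
  #3 SA[3]=17  'adaebceab'
  #4 SA[4]=19  'aebceab'
  #5 SA[5]=1  'aebeaefddbfcafeaadaebceab'
  #6 SA[6]=5  'aefddbfcafeaadaebceab'
  #7 SA[7]=13  'afeaadaebceab'
  #8 SA[8]=25  'b'
  #9 SA[9]=21  'bceab'
  #10 SA[10]=3  'beaefddbfcafeaadaebceab'
  #11 SA[11]=10  'bfcafeaadaebceab'
  #12 SA[12]=12  'cafeaadaebceab'
  #13 SA[13]=22  'ceab'
  #14 SA[14]=18  'daebceab'
  #15 SA[15]=9  'dbfcafeaadaebceab'
  #16 SA[16]=8  'ddbfcafeaadaebceab'
  #17 SA[17]=15  'eaadaebceab'
  #18 SA[18]=23  'eab'
  #19 SA[19]=4  'eaefddbfcafeaadaebceab'
  #20 SA[20]=20  'ebceab'
  #21 SA[21]=2  'ebeaefddbfcafeaadaebceab'
  #22 SA[22]=6  'efddbfcafeaadaebceab'
  #23 SA[23]=11  'fcafeaadaebceab'
  #24 SA[24]=7  'fddbfcafeaadaebceab'
  #25 SA[25]=14  'feaadaebceab'

SA = [16, 0, 24, 17, 19, 1, 5, 13, 25, 21, 3, 10, 12, 22, 18, 9, 8, 15, 23, 4, 20, 2, 6, 11, 7, 14]
i: (SA[i-1],SA[i]) lcp shared
  1: (16,0) 2 'aa'
  2: (0,24) 1 'a'
  3: (24,17) 1 'a'
  4: (17,19) 1 'a'
  5: (19,1) 3 'aeb'
  6: (1,5) 2 'ae'
  7: (5,13) 1 'a'
  8: (13,25) 0 ''
  9: (25,21) 1 'b'
  10: (21,3) 1 'b'
  11: (3,10) 1 'b'
  12: (10,12) 0 ''
  13: (12,22) 1 'c'
  14: (22,18) 0 ''
  15: (18,9) 1 'd'
  16: (9,8) 1 'd'
  17: (8,15) 0 ''
  18: (15,23) 2 'ea'
  19: (23,4) 2 'ea'
  20: (4,20) 1 'e'
  21: (20,2) 2 'eb'
  22: (2,6) 1 'e'
  23: (6,11) 0 ''
  24: (11,7) 1 'f'
  25: (7,14) 1 'f'

n(n+1)/2 = 26·27/2 = 351
Σ LCP = 0 + 2 + 1 + 1 + 1 + 3 + 2 + 1 + 0 + 1 + 1 + 1 + 0 + 1 + 0 + 1 + 1 + 0 + 2 + 2 + 1 + 2 + 1 + 0 + 1 + 1 = 27
distinct = 351 − 27 = 324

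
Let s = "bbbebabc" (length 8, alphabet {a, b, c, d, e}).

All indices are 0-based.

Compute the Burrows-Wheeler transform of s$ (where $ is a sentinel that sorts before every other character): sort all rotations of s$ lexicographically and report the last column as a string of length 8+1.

cbe$babbb

rank  rotation   last
    0  $bbbebabc  c
    1  abc$bbbeb  b
    2  babc$bbbe  e
    3  bbbebabc$  $
    4  bbebabc$b  b
    5  bc$bbbeba  a
    6  bebabc$bb  b
    7  c$bbbebab  b
    8  ebabc$bbb  b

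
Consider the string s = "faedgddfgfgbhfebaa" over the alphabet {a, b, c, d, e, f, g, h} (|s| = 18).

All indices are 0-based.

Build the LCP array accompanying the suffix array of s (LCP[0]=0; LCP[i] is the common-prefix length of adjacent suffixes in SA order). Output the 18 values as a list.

[0, 1, 1, 0, 1, 0, 1, 1, 0, 1, 0, 1, 1, 2, 0, 1, 1, 0]

rank | idx | suffix
   0 |  17 | a
   1 |  16 | aa
   2 |   1 | aedgddfgfgbhfebaa
   3 |  15 | baa
   4 |  11 | bhfebaa
   5 |   5 | ddfgfgbhfebaa
   6 |   6 | dfgfgbhfebaa
   7 |   3 | dgddfgfgbhfebaa
   8 |  14 | ebaa
   9 |   2 | edgddfgfgbhfebaa
  10 |   0 | faedgddfgfgbhfebaa
  11 |  13 | febaa
  12 |   9 | fgbhfebaa
  13 |   7 | fgfgbhfebaa
  14 |  10 | gbhfebaa
  15 |   4 | gddfgfgbhfebaa
  16 |   8 | gfgbhfebaa
  17 |  12 | hfebaa

SA = [17, 16, 1, 15, 11, 5, 6, 3, 14, 2, 0, 13, 9, 7, 10, 4, 8, 12]
[i] adj suffixes → lcp
  [1] 17/16 → 1 ('a')
  [2] 16/1 → 1 ('a')
  [3] 1/15 → 0 ('')
  [4] 15/11 → 1 ('b')
  [5] 11/5 → 0 ('')
  [6] 5/6 → 1 ('d')
  [7] 6/3 → 1 ('d')
  [8] 3/14 → 0 ('')
  [9] 14/2 → 1 ('e')
  [10] 2/0 → 0 ('')
  [11] 0/13 → 1 ('f')
  [12] 13/9 → 1 ('f')
  [13] 9/7 → 2 ('fg')
  [14] 7/10 → 0 ('')
  [15] 10/4 → 1 ('g')
  [16] 4/8 → 1 ('g')
  [17] 8/12 → 0 ('')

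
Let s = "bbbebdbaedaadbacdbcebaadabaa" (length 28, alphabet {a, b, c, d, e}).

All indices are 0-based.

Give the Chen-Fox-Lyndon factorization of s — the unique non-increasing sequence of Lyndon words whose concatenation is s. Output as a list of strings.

emit factor 1: 'bbbebd' (i=0, period=6)
emit factor 2: 'b' (i=6, period=1)
emit factor 3: 'aed' (i=7, period=3)
emit factor 4: 'aadbacdbceb' (i=10, period=11)
emit factor 5: 'aadab' (i=21, period=5)
emit factor 6: 'a' (i=26, period=1)
emit factor 7: 'a' (i=27, period=1)

["bbbebd", "b", "aed", "aadbacdbceb", "aadab", "a", "a"]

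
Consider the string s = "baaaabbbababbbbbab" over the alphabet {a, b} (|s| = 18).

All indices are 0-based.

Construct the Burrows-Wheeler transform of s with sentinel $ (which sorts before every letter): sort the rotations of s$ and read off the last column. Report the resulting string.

bbaabbaba$bbabbbaba

rank  rotation             last
    0  $baaaabbbababbbbbab  b
    1  aaaabbbababbbbbab$b  b
    2  aaabbbababbbbbab$ba  a
    3  aabbbababbbbbab$baa  a
    4  ab$baaaabbbababbbbb  b
    5  ababbbbbab$baaaabbb  b
    6  abbbababbbbbab$baaa  a
    7  abbbbbab$baaaabbbab  b
    8  b$baaaabbbababbbbba  a
    9  baaaabbbababbbbbab$  $
   10  bab$baaaabbbababbbb  b
   11  bababbbbbab$baaaabb  b
   12  babbbbbab$baaaabbba  a
   13  bbab$baaaabbbababbb  b
   14  bbababbbbbab$baaaab  b
   15  bbbab$baaaabbbababb  b
   16  bbbababbbbbab$baaaa  a
   17  bbbbab$baaaabbbabab  b
   18  bbbbbab$baaaabbbaba  a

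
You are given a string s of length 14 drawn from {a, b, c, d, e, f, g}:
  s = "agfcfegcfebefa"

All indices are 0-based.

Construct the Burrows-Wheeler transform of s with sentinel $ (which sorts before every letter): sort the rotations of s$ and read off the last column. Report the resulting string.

af$egffbfegccea

rank  rotation         last
    0  $agfcfegcfebefa  a
    1  a$agfcfegcfebef  f
    2  agfcfegcfebefa$  $
    3  befa$agfcfegcfe  e
    4  cfebefa$agfcfeg  g
    5  cfegcfebefa$agf  f
    6  ebefa$agfcfegcf  f
    7  efa$agfcfegcfeb  b
    8  egcfebefa$agfcf  f
    9  fa$agfcfegcfebe  e
   10  fcfegcfebefa$ag  g
   11  febefa$agfcfegc  c
   12  fegcfebefa$agfc  c
   13  gcfebefa$agfcfe  e
   14  gfcfegcfebefa$a  a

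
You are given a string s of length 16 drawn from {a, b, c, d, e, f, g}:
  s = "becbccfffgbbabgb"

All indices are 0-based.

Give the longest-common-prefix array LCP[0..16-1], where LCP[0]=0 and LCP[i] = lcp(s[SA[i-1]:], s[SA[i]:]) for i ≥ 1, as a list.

[0, 0, 1, 1, 1, 1, 1, 0, 1, 1, 0, 0, 2, 1, 0, 2]

rank | idx | suffix
   0 |  12 | abgb
   1 |  15 | b
   2 |  11 | babgb
   3 |  10 | bbabgb
   4 |   3 | bccfffgbbabgb
   5 |   0 | becbccfffgbbabgb
   6 |  13 | bgb
   7 |   2 | cbccfffgbbabgb
   8 |   4 | ccfffgbbabgb
   9 |   5 | cfffgbbabgb
  10 |   1 | ecbccfffgbbabgb
  11 |   6 | fffgbbabgb
  12 |   7 | ffgbbabgb
  13 |   8 | fgbbabgb
  14 |  14 | gb
  15 |   9 | gbbabgb

SA = [12, 15, 11, 10, 3, 0, 13, 2, 4, 5, 1, 6, 7, 8, 14, 9]
rank  pair      lcp
   1  s[12:],s[15:]  0  ''
   2  s[15:],s[11:]  1  'b'
   3  s[11:],s[10:]  1  'b'
   4  s[10:],s[3:]  1  'b'
   5  s[3:],s[0:]  1  'b'
   6  s[0:],s[13:]  1  'b'
   7  s[13:],s[2:]  0  ''
   8  s[2:],s[4:]  1  'c'
   9  s[4:],s[5:]  1  'c'
  10  s[5:],s[1:]  0  ''
  11  s[1:],s[6:]  0  ''
  12  s[6:],s[7:]  2  'ff'
  13  s[7:],s[8:]  1  'f'
  14  s[8:],s[14:]  0  ''
  15  s[14:],s[9:]  2  'gb'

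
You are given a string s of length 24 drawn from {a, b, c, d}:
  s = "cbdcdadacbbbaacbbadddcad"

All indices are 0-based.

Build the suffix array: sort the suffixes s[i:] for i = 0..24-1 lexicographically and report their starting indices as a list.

[12, 13, 7, 22, 5, 17, 11, 16, 10, 15, 9, 1, 21, 14, 8, 0, 3, 23, 6, 4, 20, 2, 19, 18]

rank→(start, suffix):
  0 → (12, 'aacbbadddcad')
  1 → (13, 'acbbadddcad')
  2 → (7, 'acbbbaacbbadddcad')
  3 → (22, 'ad')
  4 → (5, 'adacbbbaacbbadddcad')
  5 → (17, 'adddcad')
  6 → (11, 'baacbbadddcad')
  7 → (16, 'badddcad')
  8 → (10, 'bbaacbbadddcad')
  9 → (15, 'bbadddcad')
  10 → (9, 'bbbaacbbadddcad')
  11 → (1, 'bdcdadacbbbaacbbadddcad')
  12 → (21, 'cad')
  13 → (14, 'cbbadddcad')
  14 → (8, 'cbbbaacbbadddcad')
  15 → (0, 'cbdcdadacbbbaacbbadddcad')
  16 → (3, 'cdadacbbbaacbbadddcad')
  17 → (23, 'd')
  18 → (6, 'dacbbbaacbbadddcad')
  19 → (4, 'dadacbbbaacbbadddcad')
  20 → (20, 'dcad')
  21 → (2, 'dcdadacbbbaacbbadddcad')
  22 → (19, 'ddcad')
  23 → (18, 'dddcad')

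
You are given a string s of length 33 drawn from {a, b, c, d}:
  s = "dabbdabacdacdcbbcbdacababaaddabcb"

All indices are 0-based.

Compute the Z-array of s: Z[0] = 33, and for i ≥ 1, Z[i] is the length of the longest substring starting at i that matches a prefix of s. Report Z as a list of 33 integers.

Z[0]=33
i=1: outside box; Z[1]=0
i=2: outside box; Z[2]=0
i=3: outside box; Z[3]=0
i=4: outside box; Z[4]=3 scan→box=[4,7)
i=5: min(r-i=2, Z[1]=0)=0; Z[5]=0
i=6: min(r-i=1, Z[2]=0)=0; Z[6]=0
i=7: outside box; Z[7]=0
i=8: outside box; Z[8]=0
i=9: outside box; Z[9]=2 scan→box=[9,11)
i=10: min(r-i=1, Z[1]=0)=0; Z[10]=0
i=11: outside box; Z[11]=0
i=12: outside box; Z[12]=1 scan→box=[12,13)
i=13: outside box; Z[13]=0
i=14: outside box; Z[14]=0
i=15: outside box; Z[15]=0
i=16: outside box; Z[16]=0
i=17: outside box; Z[17]=0
i=18: outside box; Z[18]=2 scan→box=[18,20)
i=19: min(r-i=1, Z[1]=0)=0; Z[19]=0
i=20: outside box; Z[20]=0
i=21: outside box; Z[21]=0
i=22: outside box; Z[22]=0
i=23: outside box; Z[23]=0
i=24: outside box; Z[24]=0
i=25: outside box; Z[25]=0
i=26: outside box; Z[26]=0
i=27: outside box; Z[27]=1 scan→box=[27,28)
i=28: outside box; Z[28]=3 scan→box=[28,31)
i=29: min(r-i=2, Z[1]=0)=0; Z[29]=0
i=30: min(r-i=1, Z[2]=0)=0; Z[30]=0
i=31: outside box; Z[31]=0
i=32: outside box; Z[32]=0

[33, 0, 0, 0, 3, 0, 0, 0, 0, 2, 0, 0, 1, 0, 0, 0, 0, 0, 2, 0, 0, 0, 0, 0, 0, 0, 0, 1, 3, 0, 0, 0, 0]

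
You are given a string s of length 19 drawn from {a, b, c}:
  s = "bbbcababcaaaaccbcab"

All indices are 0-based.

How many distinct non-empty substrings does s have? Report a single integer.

rank→(start, suffix):
  0 → (9, 'aaaaccbcab')
  1 → (10, 'aaaccbcab')
  2 → (11, 'aaccbcab')
  3 → (17, 'ab')
  4 → (4, 'ababcaaaaccbcab')
  5 → (6, 'abcaaaaccbcab')
  6 → (12, 'accbcab')
  7 → (18, 'b')
  8 → (5, 'babcaaaaccbcab')
  9 → (0, 'bbbcababcaaaaccbcab')
  10 → (1, 'bbcababcaaaaccbcab')
  11 → (7, 'bcaaaaccbcab')
  12 → (15, 'bcab')
  13 → (2, 'bcababcaaaaccbcab')
  14 → (8, 'caaaaccbcab')
  15 → (16, 'cab')
  16 → (3, 'cababcaaaaccbcab')
  17 → (14, 'cbcab')
  18 → (13, 'ccbcab')

SA = [9, 10, 11, 17, 4, 6, 12, 18, 5, 0, 1, 7, 15, 2, 8, 16, 3, 14, 13]
[i] adj suffixes → lcp
  [1] 9/10 → 3 ('aaa')
  [2] 10/11 → 2 ('aa')
  [3] 11/17 → 1 ('a')
  [4] 17/4 → 2 ('ab')
  [5] 4/6 → 2 ('ab')
  [6] 6/12 → 1 ('a')
  [7] 12/18 → 0 ('')
  [8] 18/5 → 1 ('b')
  [9] 5/0 → 1 ('b')
  [10] 0/1 → 2 ('bb')
  [11] 1/7 → 1 ('b')
  [12] 7/15 → 3 ('bca')
  [13] 15/2 → 4 ('bcab')
  [14] 2/8 → 0 ('')
  [15] 8/16 → 2 ('ca')
  [16] 16/3 → 3 ('cab')
  [17] 3/14 → 1 ('c')
  [18] 14/13 → 1 ('c')

n(n+1)/2 = 19·20/2 = 190
Σ LCP = 0 + 3 + 2 + 1 + 2 + 2 + 1 + 0 + 1 + 1 + 2 + 1 + 3 + 4 + 0 + 2 + 3 + 1 + 1 = 30
distinct = 190 − 30 = 160

160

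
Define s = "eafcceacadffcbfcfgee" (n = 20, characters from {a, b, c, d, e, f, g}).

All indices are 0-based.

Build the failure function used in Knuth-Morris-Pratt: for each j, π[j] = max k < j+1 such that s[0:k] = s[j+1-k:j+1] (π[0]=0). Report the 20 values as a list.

[0, 0, 0, 0, 0, 1, 2, 0, 0, 0, 0, 0, 0, 0, 0, 0, 0, 0, 1, 1]

π[0] = 0
j=1 s[j]='a': π[1]=0 (border '')
j=2 s[j]='f': π[2]=0 (border '')
j=3 s[j]='c': π[3]=0 (border '')
j=4 s[j]='c': π[4]=0 (border '')
j=5 s[j]='e': π[5]=1 (border 'e')
j=6 s[j]='a': π[6]=2 (border 'ea')
j=7 s[j]='c': k: 2→0; π[7]=0 (border '')
j=8 s[j]='a': π[8]=0 (border '')
j=9 s[j]='d': π[9]=0 (border '')
j=10 s[j]='f': π[10]=0 (border '')
j=11 s[j]='f': π[11]=0 (border '')
j=12 s[j]='c': π[12]=0 (border '')
j=13 s[j]='b': π[13]=0 (border '')
j=14 s[j]='f': π[14]=0 (border '')
j=15 s[j]='c': π[15]=0 (border '')
j=16 s[j]='f': π[16]=0 (border '')
j=17 s[j]='g': π[17]=0 (border '')
j=18 s[j]='e': π[18]=1 (border 'e')
j=19 s[j]='e': k: 1→0; π[19]=1 (border 'e')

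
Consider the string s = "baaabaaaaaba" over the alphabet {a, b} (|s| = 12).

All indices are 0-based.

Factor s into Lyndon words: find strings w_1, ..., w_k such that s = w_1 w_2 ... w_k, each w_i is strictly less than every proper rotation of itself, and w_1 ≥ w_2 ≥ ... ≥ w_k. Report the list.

emit factor 1: 'b' (i=0, period=1)
emit factor 2: 'aaab' (i=1, period=4)
emit factor 3: 'aaaaab' (i=5, period=6)
emit factor 4: 'a' (i=11, period=1)

["b", "aaab", "aaaaab", "a"]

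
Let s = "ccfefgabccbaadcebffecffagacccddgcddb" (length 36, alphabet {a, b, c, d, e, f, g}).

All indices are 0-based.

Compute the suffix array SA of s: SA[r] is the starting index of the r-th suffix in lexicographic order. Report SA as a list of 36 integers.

[11, 6, 25, 12, 23, 35, 10, 7, 16, 9, 8, 26, 27, 0, 32, 28, 14, 1, 20, 34, 13, 33, 29, 30, 15, 19, 3, 22, 18, 2, 21, 17, 4, 5, 24, 31]

sorted suffixes:
  #0 SA[0]=11  'aadcebffecffagacccddgcddb'
  #1 SA[1]=6  'abccbaadcebffecffagacccddgcddb'
  #2 SA[2]=25  'acccddgcddb'
  #3 SA[3]=12  'adcebffecffagacccddgcddb'
  #4 SA[4]=23  'agacccddgcddb'
  #5 SA[5]=35  'b'
  #6 SA[6]=10  'baadcebffecffagacccddgcddb'
  #7 SA[7]=7  'bccbaadcebffecffagacccddgcddb'
  #8 SA[8]=16  'bffecffagacccddgcddb'
  #9 SA[9]=9  'cbaadcebffecffagacccddgcddb'
  #10 SA[10]=8  'ccbaadcebffecffagacccddgcddb'
  #11 SA[11]=26  'cccddgcddb'
  #12 SA[12]=27  'ccddgcddb'
  #13 SA[13]=0  'ccfefgabccbaadcebffecffagacccddgcddb'
  #14 SA[14]=32  'cddb'
  #15 SA[15]=28  'cddgcddb'
  #16 SA[16]=14  'cebffecffagacccddgcddb'
  #17 SA[17]=1  'cfefgabccbaadcebffecffagacccddgcddb'
  #18 SA[18]=20  'cffagacccddgcddb'
  #19 SA[19]=34  'db'
  #20 SA[20]=13  'dcebffecffagacccddgcddb'
  #21 SA[21]=33  'ddb'
  #22 SA[22]=29  'ddgcddb'
  #23 SA[23]=30  'dgcddb'
  #24 SA[24]=15  'ebffecffagacccddgcddb'
  #25 SA[25]=19  'ecffagacccddgcddb'
  #26 SA[26]=3  'efgabccbaadcebffecffagacccddgcddb'
  #27 SA[27]=22  'fagacccddgcddb'
  #28 SA[28]=18  'fecffagacccddgcddb'
  #29 SA[29]=2  'fefgabccbaadcebffecffagacccddgcddb'
  #30 SA[30]=21  'ffagacccddgcddb'
  #31 SA[31]=17  'ffecffagacccddgcddb'
  #32 SA[32]=4  'fgabccbaadcebffecffagacccddgcddb'
  #33 SA[33]=5  'gabccbaadcebffecffagacccddgcddb'
  #34 SA[34]=24  'gacccddgcddb'
  #35 SA[35]=31  'gcddb'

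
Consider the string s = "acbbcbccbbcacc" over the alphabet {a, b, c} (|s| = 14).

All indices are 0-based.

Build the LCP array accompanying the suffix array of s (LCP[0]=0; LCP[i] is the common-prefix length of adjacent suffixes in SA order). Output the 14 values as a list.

[0, 2, 0, 3, 1, 2, 2, 0, 1, 1, 4, 2, 1, 2]

rank | idx | suffix
   0 |   0 | acbbcbccbbcacc
   1 |  11 | acc
   2 |   8 | bbcacc
   3 |   2 | bbcbccbbcacc
   4 |   9 | bcacc
   5 |   3 | bcbccbbcacc
   6 |   5 | bccbbcacc
   7 |  13 | c
   8 |  10 | cacc
   9 |   7 | cbbcacc
  10 |   1 | cbbcbccbbcacc
  11 |   4 | cbccbbcacc
  12 |  12 | cc
  13 |   6 | ccbbcacc

SA = [0, 11, 8, 2, 9, 3, 5, 13, 10, 7, 1, 4, 12, 6]
i: (SA[i-1],SA[i]) lcp shared
  1: (0,11) 2 'ac'
  2: (11,8) 0 ''
  3: (8,2) 3 'bbc'
  4: (2,9) 1 'b'
  5: (9,3) 2 'bc'
  6: (3,5) 2 'bc'
  7: (5,13) 0 ''
  8: (13,10) 1 'c'
  9: (10,7) 1 'c'
  10: (7,1) 4 'cbbc'
  11: (1,4) 2 'cb'
  12: (4,12) 1 'c'
  13: (12,6) 2 'cc'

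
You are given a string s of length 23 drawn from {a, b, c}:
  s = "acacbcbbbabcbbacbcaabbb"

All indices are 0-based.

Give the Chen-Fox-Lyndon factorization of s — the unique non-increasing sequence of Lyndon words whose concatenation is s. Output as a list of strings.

["acacbcbbb", "abcbbacbc", "aabbb"]

emit factor 1: 'acacbcbbb' (i=0, period=9)
emit factor 2: 'abcbbacbc' (i=9, period=9)
emit factor 3: 'aabbb' (i=18, period=5)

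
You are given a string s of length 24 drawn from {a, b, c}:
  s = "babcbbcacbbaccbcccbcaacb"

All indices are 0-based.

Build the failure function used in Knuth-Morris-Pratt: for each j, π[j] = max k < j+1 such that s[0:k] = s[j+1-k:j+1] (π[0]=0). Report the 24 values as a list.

[0, 0, 1, 0, 1, 1, 0, 0, 0, 1, 1, 2, 0, 0, 1, 0, 0, 0, 1, 0, 0, 0, 0, 1]

π[0] = 0
j=1 s[j]='a': π[1]=0 (border '')
j=2 s[j]='b': π[2]=1 (border 'b')
j=3 s[j]='c': k: 1→0; π[3]=0 (border '')
j=4 s[j]='b': π[4]=1 (border 'b')
j=5 s[j]='b': k: 1→0; π[5]=1 (border 'b')
j=6 s[j]='c': k: 1→0; π[6]=0 (border '')
j=7 s[j]='a': π[7]=0 (border '')
j=8 s[j]='c': π[8]=0 (border '')
j=9 s[j]='b': π[9]=1 (border 'b')
j=10 s[j]='b': k: 1→0; π[10]=1 (border 'b')
j=11 s[j]='a': π[11]=2 (border 'ba')
j=12 s[j]='c': k: 2→0; π[12]=0 (border '')
j=13 s[j]='c': π[13]=0 (border '')
j=14 s[j]='b': π[14]=1 (border 'b')
j=15 s[j]='c': k: 1→0; π[15]=0 (border '')
j=16 s[j]='c': π[16]=0 (border '')
j=17 s[j]='c': π[17]=0 (border '')
j=18 s[j]='b': π[18]=1 (border 'b')
j=19 s[j]='c': k: 1→0; π[19]=0 (border '')
j=20 s[j]='a': π[20]=0 (border '')
j=21 s[j]='a': π[21]=0 (border '')
j=22 s[j]='c': π[22]=0 (border '')
j=23 s[j]='b': π[23]=1 (border 'b')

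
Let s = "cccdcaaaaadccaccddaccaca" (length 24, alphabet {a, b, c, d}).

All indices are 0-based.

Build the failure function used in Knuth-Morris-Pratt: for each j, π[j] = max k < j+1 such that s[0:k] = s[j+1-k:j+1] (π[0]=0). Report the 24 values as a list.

π[0] = 0
j=1 s[j]='c': π[1]=1 (border 'c')
j=2 s[j]='c': π[2]=2 (border 'cc')
j=3 s[j]='d': k: 2→1→0; π[3]=0 (border '')
j=4 s[j]='c': π[4]=1 (border 'c')
j=5 s[j]='a': k: 1→0; π[5]=0 (border '')
j=6 s[j]='a': π[6]=0 (border '')
j=7 s[j]='a': π[7]=0 (border '')
j=8 s[j]='a': π[8]=0 (border '')
j=9 s[j]='a': π[9]=0 (border '')
j=10 s[j]='d': π[10]=0 (border '')
j=11 s[j]='c': π[11]=1 (border 'c')
j=12 s[j]='c': π[12]=2 (border 'cc')
j=13 s[j]='a': k: 2→1→0; π[13]=0 (border '')
j=14 s[j]='c': π[14]=1 (border 'c')
j=15 s[j]='c': π[15]=2 (border 'cc')
j=16 s[j]='d': k: 2→1→0; π[16]=0 (border '')
j=17 s[j]='d': π[17]=0 (border '')
j=18 s[j]='a': π[18]=0 (border '')
j=19 s[j]='c': π[19]=1 (border 'c')
j=20 s[j]='c': π[20]=2 (border 'cc')
j=21 s[j]='a': k: 2→1→0; π[21]=0 (border '')
j=22 s[j]='c': π[22]=1 (border 'c')
j=23 s[j]='a': k: 1→0; π[23]=0 (border '')

[0, 1, 2, 0, 1, 0, 0, 0, 0, 0, 0, 1, 2, 0, 1, 2, 0, 0, 0, 1, 2, 0, 1, 0]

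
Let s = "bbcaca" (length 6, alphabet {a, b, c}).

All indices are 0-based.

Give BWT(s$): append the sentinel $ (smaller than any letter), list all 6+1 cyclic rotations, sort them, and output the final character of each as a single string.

acc$bab

rank  rotation last
    0  $bbcaca  a
    1  a$bbcac  c
    2  aca$bbc  c
    3  bbcaca$  $
    4  bcaca$b  b
    5  ca$bbca  a
    6  caca$bb  b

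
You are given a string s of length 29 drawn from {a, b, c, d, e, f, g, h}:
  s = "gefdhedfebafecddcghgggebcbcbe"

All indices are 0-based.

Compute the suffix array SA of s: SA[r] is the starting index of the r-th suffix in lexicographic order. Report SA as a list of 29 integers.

[10, 9, 23, 25, 27, 24, 26, 13, 16, 15, 14, 6, 3, 28, 8, 22, 12, 5, 1, 2, 7, 11, 21, 0, 20, 19, 17, 4, 18]

rank | idx | suffix
   0 |  10 | afecddcghgggebcbcbe
   1 |   9 | bafecddcghgggebcbcbe
   2 |  23 | bcbcbe
   3 |  25 | bcbe
   4 |  27 | be
   5 |  24 | cbcbe
   6 |  26 | cbe
   7 |  13 | cddcghgggebcbcbe
   8 |  16 | cghgggebcbcbe
   9 |  15 | dcghgggebcbcbe
  10 |  14 | ddcghgggebcbcbe
  11 |   6 | dfebafecddcghgggebcbcbe
  12 |   3 | dhedfebafecddcghgggebcbcbe
  13 |  28 | e
  14 |   8 | ebafecddcghgggebcbcbe
  15 |  22 | ebcbcbe
  16 |  12 | ecddcghgggebcbcbe
  17 |   5 | edfebafecddcghgggebcbcbe
  18 |   1 | efdhedfebafecddcghgggebcbcbe
  19 |   2 | fdhedfebafecddcghgggebcbcbe
  20 |   7 | febafecddcghgggebcbcbe
  21 |  11 | fecddcghgggebcbcbe
  22 |  21 | gebcbcbe
  23 |   0 | gefdhedfebafecddcghgggebcbcbe
  24 |  20 | ggebcbcbe
  25 |  19 | gggebcbcbe
  26 |  17 | ghgggebcbcbe
  27 |   4 | hedfebafecddcghgggebcbcbe
  28 |  18 | hgggebcbcbe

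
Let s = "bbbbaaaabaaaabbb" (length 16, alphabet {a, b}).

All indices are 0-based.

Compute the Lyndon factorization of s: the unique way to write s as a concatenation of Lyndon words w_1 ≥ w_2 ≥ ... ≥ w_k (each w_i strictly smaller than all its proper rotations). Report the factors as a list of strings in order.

["b", "b", "b", "b", "aaaabaaaabbb"]

emit factor 1: 'b' (i=0, period=1)
emit factor 2: 'b' (i=1, period=1)
emit factor 3: 'b' (i=2, period=1)
emit factor 4: 'b' (i=3, period=1)
emit factor 5: 'aaaabaaaabbb' (i=4, period=12)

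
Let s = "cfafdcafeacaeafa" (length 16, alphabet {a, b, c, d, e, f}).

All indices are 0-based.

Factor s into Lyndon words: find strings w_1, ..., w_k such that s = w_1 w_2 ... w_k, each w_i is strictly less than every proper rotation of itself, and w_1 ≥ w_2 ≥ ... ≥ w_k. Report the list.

["cf", "afdcafe", "acaeaf", "a"]

emit factor 1: 'cf' (i=0, period=2)
emit factor 2: 'afdcafe' (i=2, period=7)
emit factor 3: 'acaeaf' (i=9, period=6)
emit factor 4: 'a' (i=15, period=1)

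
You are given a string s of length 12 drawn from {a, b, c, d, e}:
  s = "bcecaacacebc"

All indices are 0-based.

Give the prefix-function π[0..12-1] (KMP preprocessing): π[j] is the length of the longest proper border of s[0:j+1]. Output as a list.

π[0] = 0
j=1 s[j]='c': π[1]=0 (border '')
j=2 s[j]='e': π[2]=0 (border '')
j=3 s[j]='c': π[3]=0 (border '')
j=4 s[j]='a': π[4]=0 (border '')
j=5 s[j]='a': π[5]=0 (border '')
j=6 s[j]='c': π[6]=0 (border '')
j=7 s[j]='a': π[7]=0 (border '')
j=8 s[j]='c': π[8]=0 (border '')
j=9 s[j]='e': π[9]=0 (border '')
j=10 s[j]='b': π[10]=1 (border 'b')
j=11 s[j]='c': π[11]=2 (border 'bc')

[0, 0, 0, 0, 0, 0, 0, 0, 0, 0, 1, 2]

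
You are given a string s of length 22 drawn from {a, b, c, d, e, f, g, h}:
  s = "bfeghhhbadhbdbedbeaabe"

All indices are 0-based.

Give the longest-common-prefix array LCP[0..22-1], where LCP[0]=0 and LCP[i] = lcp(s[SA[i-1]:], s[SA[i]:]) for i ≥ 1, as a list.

[0, 1, 1, 0, 1, 1, 2, 2, 1, 0, 3, 1, 0, 1, 1, 1, 0, 0, 0, 2, 1, 2]

rank | idx | suffix
   0 |  18 | aabe
   1 |  19 | abe
   2 |   8 | adhbdbedbeaabe
   3 |   7 | badhbdbedbeaabe
   4 |  11 | bdbedbeaabe
   5 |  20 | be
   6 |  16 | beaabe
   7 |  13 | bedbeaabe
   8 |   0 | bfeghhhbadhbdbedbeaabe
   9 |  15 | dbeaabe
  10 |  12 | dbedbeaabe
  11 |   9 | dhbdbedbeaabe
  12 |  21 | e
  13 |  17 | eaabe
  14 |  14 | edbeaabe
  15 |   2 | eghhhbadhbdbedbeaabe
  16 |   1 | feghhhbadhbdbedbeaabe
  17 |   3 | ghhhbadhbdbedbeaabe
  18 |   6 | hbadhbdbedbeaabe
  19 |  10 | hbdbedbeaabe
  20 |   5 | hhbadhbdbedbeaabe
  21 |   4 | hhhbadhbdbedbeaabe

SA = [18, 19, 8, 7, 11, 20, 16, 13, 0, 15, 12, 9, 21, 17, 14, 2, 1, 3, 6, 10, 5, 4]
rank  pair      lcp
   1  s[18:],s[19:]  1  'a'
   2  s[19:],s[8:]  1  'a'
   3  s[8:],s[7:]  0  ''
   4  s[7:],s[11:]  1  'b'
   5  s[11:],s[20:]  1  'b'
   6  s[20:],s[16:]  2  'be'
   7  s[16:],s[13:]  2  'be'
   8  s[13:],s[0:]  1  'b'
   9  s[0:],s[15:]  0  ''
  10  s[15:],s[12:]  3  'dbe'
  11  s[12:],s[9:]  1  'd'
  12  s[9:],s[21:]  0  ''
  13  s[21:],s[17:]  1  'e'
  14  s[17:],s[14:]  1  'e'
  15  s[14:],s[2:]  1  'e'
  16  s[2:],s[1:]  0  ''
  17  s[1:],s[3:]  0  ''
  18  s[3:],s[6:]  0  ''
  19  s[6:],s[10:]  2  'hb'
  20  s[10:],s[5:]  1  'h'
  21  s[5:],s[4:]  2  'hh'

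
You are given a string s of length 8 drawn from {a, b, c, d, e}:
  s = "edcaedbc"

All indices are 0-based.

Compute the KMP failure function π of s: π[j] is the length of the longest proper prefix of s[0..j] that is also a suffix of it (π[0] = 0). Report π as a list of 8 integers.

π[0] = 0
j=1 s[j]='d': π[1]=0 (border '')
j=2 s[j]='c': π[2]=0 (border '')
j=3 s[j]='a': π[3]=0 (border '')
j=4 s[j]='e': π[4]=1 (border 'e')
j=5 s[j]='d': π[5]=2 (border 'ed')
j=6 s[j]='b': k: 2→0; π[6]=0 (border '')
j=7 s[j]='c': π[7]=0 (border '')

[0, 0, 0, 0, 1, 2, 0, 0]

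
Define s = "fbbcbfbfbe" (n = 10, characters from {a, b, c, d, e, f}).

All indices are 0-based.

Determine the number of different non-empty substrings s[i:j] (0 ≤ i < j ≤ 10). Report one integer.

45

sorted suffixes:
  #0 SA[0]=1  'bbcbfbfbe'
  #1 SA[1]=2  'bcbfbfbe'
  #2 SA[2]=8  'be'
  #3 SA[3]=6  'bfbe'
  #4 SA[4]=4  'bfbfbe'
  #5 SA[5]=3  'cbfbfbe'
  #6 SA[6]=9  'e'
  #7 SA[7]=0  'fbbcbfbfbe'
  #8 SA[8]=7  'fbe'
  #9 SA[9]=5  'fbfbe'

SA = [1, 2, 8, 6, 4, 3, 9, 0, 7, 5]
rank  pair      lcp
   1  s[1:],s[2:]  1  'b'
   2  s[2:],s[8:]  1  'b'
   3  s[8:],s[6:]  1  'b'
   4  s[6:],s[4:]  3  'bfb'
   5  s[4:],s[3:]  0  ''
   6  s[3:],s[9:]  0  ''
   7  s[9:],s[0:]  0  ''
   8  s[0:],s[7:]  2  'fb'
   9  s[7:],s[5:]  2  'fb'

n(n+1)/2 = 10·11/2 = 55
Σ LCP = 0 + 1 + 1 + 1 + 3 + 0 + 0 + 0 + 2 + 2 = 10
distinct = 55 − 10 = 45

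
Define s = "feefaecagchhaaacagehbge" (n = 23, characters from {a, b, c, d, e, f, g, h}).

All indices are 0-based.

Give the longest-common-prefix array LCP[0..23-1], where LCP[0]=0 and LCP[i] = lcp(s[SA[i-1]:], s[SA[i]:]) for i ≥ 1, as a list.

rank | idx | suffix
   0 |  12 | aaacagehbge
   1 |  13 | aacagehbge
   2 |  14 | acagehbge
   3 |   4 | aecagchhaaacagehbge
   4 |   7 | agchhaaacagehbge
   5 |  16 | agehbge
   6 |  20 | bge
   7 |   6 | cagchhaaacagehbge
   8 |  15 | cagehbge
   9 |   9 | chhaaacagehbge
  10 |  22 | e
  11 |   5 | ecagchhaaacagehbge
  12 |   1 | eefaecagchhaaacagehbge
  13 |   2 | efaecagchhaaacagehbge
  14 |  18 | ehbge
  15 |   3 | faecagchhaaacagehbge
  16 |   0 | feefaecagchhaaacagehbge
  17 |   8 | gchhaaacagehbge
  18 |  21 | ge
  19 |  17 | gehbge
  20 |  11 | haaacagehbge
  21 |  19 | hbge
  22 |  10 | hhaaacagehbge

SA = [12, 13, 14, 4, 7, 16, 20, 6, 15, 9, 22, 5, 1, 2, 18, 3, 0, 8, 21, 17, 11, 19, 10]
i: (SA[i-1],SA[i]) lcp shared
  1: (12,13) 2 'aa'
  2: (13,14) 1 'a'
  3: (14,4) 1 'a'
  4: (4,7) 1 'a'
  5: (7,16) 2 'ag'
  6: (16,20) 0 ''
  7: (20,6) 0 ''
  8: (6,15) 3 'cag'
  9: (15,9) 1 'c'
  10: (9,22) 0 ''
  11: (22,5) 1 'e'
  12: (5,1) 1 'e'
  13: (1,2) 1 'e'
  14: (2,18) 1 'e'
  15: (18,3) 0 ''
  16: (3,0) 1 'f'
  17: (0,8) 0 ''
  18: (8,21) 1 'g'
  19: (21,17) 2 'ge'
  20: (17,11) 0 ''
  21: (11,19) 1 'h'
  22: (19,10) 1 'h'

[0, 2, 1, 1, 1, 2, 0, 0, 3, 1, 0, 1, 1, 1, 1, 0, 1, 0, 1, 2, 0, 1, 1]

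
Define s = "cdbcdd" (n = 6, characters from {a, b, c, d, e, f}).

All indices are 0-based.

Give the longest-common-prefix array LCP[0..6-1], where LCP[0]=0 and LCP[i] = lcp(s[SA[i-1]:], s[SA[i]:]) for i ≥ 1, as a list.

[0, 0, 2, 0, 1, 1]

rank→(start, suffix):
  0 → (2, 'bcdd')
  1 → (0, 'cdbcdd')
  2 → (3, 'cdd')
  3 → (5, 'd')
  4 → (1, 'dbcdd')
  5 → (4, 'dd')

SA = [2, 0, 3, 5, 1, 4]
i: (SA[i-1],SA[i]) lcp shared
  1: (2,0) 0 ''
  2: (0,3) 2 'cd'
  3: (3,5) 0 ''
  4: (5,1) 1 'd'
  5: (1,4) 1 'd'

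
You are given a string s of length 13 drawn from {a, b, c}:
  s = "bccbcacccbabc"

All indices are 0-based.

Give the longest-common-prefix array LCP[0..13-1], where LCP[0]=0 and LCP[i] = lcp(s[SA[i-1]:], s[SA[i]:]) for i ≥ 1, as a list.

[0, 1, 0, 1, 2, 2, 0, 1, 1, 2, 1, 3, 2]

sorted suffixes:
  #0 SA[0]=10  'abc'
  #1 SA[1]=5  'acccbabc'
  #2 SA[2]=9  'babc'
  #3 SA[3]=11  'bc'
  #4 SA[4]=3  'bcacccbabc'
  #5 SA[5]=0  'bccbcacccbabc'
  #6 SA[6]=12  'c'
  #7 SA[7]=4  'cacccbabc'
  #8 SA[8]=8  'cbabc'
  #9 SA[9]=2  'cbcacccbabc'
  #10 SA[10]=7  'ccbabc'
  #11 SA[11]=1  'ccbcacccbabc'
  #12 SA[12]=6  'cccbabc'

SA = [10, 5, 9, 11, 3, 0, 12, 4, 8, 2, 7, 1, 6]
i: (SA[i-1],SA[i]) lcp shared
  1: (10,5) 1 'a'
  2: (5,9) 0 ''
  3: (9,11) 1 'b'
  4: (11,3) 2 'bc'
  5: (3,0) 2 'bc'
  6: (0,12) 0 ''
  7: (12,4) 1 'c'
  8: (4,8) 1 'c'
  9: (8,2) 2 'cb'
  10: (2,7) 1 'c'
  11: (7,1) 3 'ccb'
  12: (1,6) 2 'cc'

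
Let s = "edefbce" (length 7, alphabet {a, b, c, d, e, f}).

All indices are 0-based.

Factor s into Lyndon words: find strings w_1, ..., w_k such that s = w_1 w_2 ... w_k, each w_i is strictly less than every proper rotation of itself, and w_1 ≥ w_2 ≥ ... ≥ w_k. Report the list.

emit factor 1: 'e' (i=0, period=1)
emit factor 2: 'def' (i=1, period=3)
emit factor 3: 'bce' (i=4, period=3)

["e", "def", "bce"]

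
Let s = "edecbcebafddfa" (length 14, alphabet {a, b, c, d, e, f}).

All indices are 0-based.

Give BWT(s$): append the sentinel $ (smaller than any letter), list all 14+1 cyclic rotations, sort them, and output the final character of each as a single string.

afbecebfedcd$da

rank  rotation         last
    0  $edecbcebafddfa  a
    1  a$edecbcebafddf  f
    2  afddfa$edecbceb  b
    3  bafddfa$edecbce  e
    4  bcebafddfa$edec  c
    5  cbcebafddfa$ede  e
    6  cebafddfa$edecb  b
    7  ddfa$edecbcebaf  f
    8  decbcebafddfa$e  e
    9  dfa$edecbcebafd  d
   10  ebafddfa$edecbc  c
   11  ecbcebafddfa$ed  d
   12  edecbcebafddfa$  $
   13  fa$edecbcebafdd  d
   14  fddfa$edecbceba  a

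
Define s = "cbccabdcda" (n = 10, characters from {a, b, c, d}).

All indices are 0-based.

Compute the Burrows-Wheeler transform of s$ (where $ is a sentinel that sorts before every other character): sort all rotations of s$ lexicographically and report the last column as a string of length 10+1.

rank  rotation     last
    0  $cbccabdcda  a
    1  a$cbccabdcd  d
    2  abdcda$cbcc  c
    3  bccabdcda$c  c
    4  bdcda$cbcca  a
    5  cabdcda$cbc  c
    6  cbccabdcda$  $
    7  ccabdcda$cb  b
    8  cda$cbccabd  d
    9  da$cbccabdc  c
   10  dcda$cbccab  b

adccac$bdcb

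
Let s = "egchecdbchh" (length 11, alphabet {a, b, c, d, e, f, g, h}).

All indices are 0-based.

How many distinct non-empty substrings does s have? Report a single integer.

60

rank→(start, suffix):
  0 → (7, 'bchh')
  1 → (5, 'cdbchh')
  2 → (2, 'checdbchh')
  3 → (8, 'chh')
  4 → (6, 'dbchh')
  5 → (4, 'ecdbchh')
  6 → (0, 'egchecdbchh')
  7 → (1, 'gchecdbchh')
  8 → (10, 'h')
  9 → (3, 'hecdbchh')
  10 → (9, 'hh')

SA = [7, 5, 2, 8, 6, 4, 0, 1, 10, 3, 9]
rank  pair      lcp
   1  s[7:],s[5:]  0  ''
   2  s[5:],s[2:]  1  'c'
   3  s[2:],s[8:]  2  'ch'
   4  s[8:],s[6:]  0  ''
   5  s[6:],s[4:]  0  ''
   6  s[4:],s[0:]  1  'e'
   7  s[0:],s[1:]  0  ''
   8  s[1:],s[10:]  0  ''
   9  s[10:],s[3:]  1  'h'
  10  s[3:],s[9:]  1  'h'

n(n+1)/2 = 11·12/2 = 66
Σ LCP = 0 + 0 + 1 + 2 + 0 + 0 + 1 + 0 + 0 + 1 + 1 = 6
distinct = 66 − 6 = 60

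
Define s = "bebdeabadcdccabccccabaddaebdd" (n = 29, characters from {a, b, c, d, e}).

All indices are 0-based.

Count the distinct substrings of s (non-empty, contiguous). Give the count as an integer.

rank→(start, suffix):
  0 → (5, 'abadcdccabccccabaddaebdd')
  1 → (19, 'abaddaebdd')
  2 → (13, 'abccccabaddaebdd')
  3 → (7, 'adcdccabccccabaddaebdd')
  4 → (21, 'addaebdd')
  5 → (24, 'aebdd')
  6 → (6, 'badcdccabccccabaddaebdd')
  7 → (20, 'baddaebdd')
  8 → (14, 'bccccabaddaebdd')
  9 → (26, 'bdd')
  10 → (2, 'bdeabadcdccabccccabaddaebdd')
  11 → (0, 'bebdeabadcdccabccccabaddaebdd')
  12 → (18, 'cabaddaebdd')
  13 → (12, 'cabccccabaddaebdd')
  14 → (17, 'ccabaddaebdd')
  15 → (11, 'ccabccccabaddaebdd')
  16 → (16, 'cccabaddaebdd')
  17 → (15, 'ccccabaddaebdd')
  18 → (9, 'cdccabccccabaddaebdd')
  19 → (28, 'd')
  20 → (23, 'daebdd')
  21 → (10, 'dccabccccabaddaebdd')
  22 → (8, 'dcdccabccccabaddaebdd')
  23 → (27, 'dd')
  24 → (22, 'ddaebdd')
  25 → (3, 'deabadcdccabccccabaddaebdd')
  26 → (4, 'eabadcdccabccccabaddaebdd')
  27 → (25, 'ebdd')
  28 → (1, 'ebdeabadcdccabccccabaddaebdd')

SA = [5, 19, 13, 7, 21, 24, 6, 20, 14, 26, 2, 0, 18, 12, 17, 11, 16, 15, 9, 28, 23, 10, 8, 27, 22, 3, 4, 25, 1]
i: (SA[i-1],SA[i]) lcp shared
  1: (5,19) 4 'abad'
  2: (19,13) 2 'ab'
  3: (13,7) 1 'a'
  4: (7,21) 2 'ad'
  5: (21,24) 1 'a'
  6: (24,6) 0 ''
  7: (6,20) 3 'bad'
  8: (20,14) 1 'b'
  9: (14,26) 1 'b'
  10: (26,2) 2 'bd'
  11: (2,0) 1 'b'
  12: (0,18) 0 ''
  13: (18,12) 3 'cab'
  14: (12,17) 1 'c'
  15: (17,11) 4 'ccab'
  16: (11,16) 2 'cc'
  17: (16,15) 3 'ccc'
  18: (15,9) 1 'c'
  19: (9,28) 0 ''
  20: (28,23) 1 'd'
  21: (23,10) 1 'd'
  22: (10,8) 2 'dc'
  23: (8,27) 1 'd'
  24: (27,22) 2 'dd'
  25: (22,3) 1 'd'
  26: (3,4) 0 ''
  27: (4,25) 1 'e'
  28: (25,1) 3 'ebd'

n(n+1)/2 = 29·30/2 = 435
Σ LCP = 0 + 4 + 2 + 1 + 2 + 1 + 0 + 3 + 1 + 1 + 2 + 1 + 0 + 3 + 1 + 4 + 2 + 3 + 1 + 0 + 1 + 1 + 2 + 1 + 2 + 1 + 0 + 1 + 3 = 44
distinct = 435 − 44 = 391

391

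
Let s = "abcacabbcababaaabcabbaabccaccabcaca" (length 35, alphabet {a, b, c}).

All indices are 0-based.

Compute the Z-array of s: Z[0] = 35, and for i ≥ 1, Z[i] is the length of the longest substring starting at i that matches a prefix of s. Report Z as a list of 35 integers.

[35, 0, 0, 1, 0, 2, 0, 0, 0, 2, 0, 2, 0, 1, 1, 4, 0, 0, 2, 0, 0, 1, 3, 0, 0, 0, 1, 0, 0, 6, 0, 0, 1, 0, 1]

Z[0]=35
i=1: i≥r, start 0; Z[1]=0
i=2: i≥r, start 0; Z[2]=0
i=3: i≥r, start 0; Z[3]=1 grow→box=[3,4)
i=4: i≥r, start 0; Z[4]=0
i=5: i≥r, start 0; Z[5]=2 grow→box=[5,7)
i=6: min(r-i=1, Z[1]=0)=0; Z[6]=0
i=7: i≥r, start 0; Z[7]=0
i=8: i≥r, start 0; Z[8]=0
i=9: i≥r, start 0; Z[9]=2 grow→box=[9,11)
i=10: min(r-i=1, Z[1]=0)=0; Z[10]=0
i=11: i≥r, start 0; Z[11]=2 grow→box=[11,13)
i=12: min(r-i=1, Z[1]=0)=0; Z[12]=0
i=13: i≥r, start 0; Z[13]=1 grow→box=[13,14)
i=14: i≥r, start 0; Z[14]=1 grow→box=[14,15)
i=15: i≥r, start 0; Z[15]=4 grow→box=[15,19)
i=16: min(r-i=3, Z[1]=0)=0; Z[16]=0
i=17: min(r-i=2, Z[2]=0)=0; Z[17]=0
i=18: min(r-i=1, Z[3]=1)=1; Z[18]=2 grow→box=[18,20)
i=19: min(r-i=1, Z[1]=0)=0; Z[19]=0
i=20: i≥r, start 0; Z[20]=0
i=21: i≥r, start 0; Z[21]=1 grow→box=[21,22)
i=22: i≥r, start 0; Z[22]=3 grow→box=[22,25)
i=23: min(r-i=2, Z[1]=0)=0; Z[23]=0
i=24: min(r-i=1, Z[2]=0)=0; Z[24]=0
i=25: i≥r, start 0; Z[25]=0
i=26: i≥r, start 0; Z[26]=1 grow→box=[26,27)
i=27: i≥r, start 0; Z[27]=0
i=28: i≥r, start 0; Z[28]=0
i=29: i≥r, start 0; Z[29]=6 grow→box=[29,35)
i=30: min(r-i=5, Z[1]=0)=0; Z[30]=0
i=31: min(r-i=4, Z[2]=0)=0; Z[31]=0
i=32: min(r-i=3, Z[3]=1)=1; Z[32]=1
i=33: min(r-i=2, Z[4]=0)=0; Z[33]=0
i=34: min(r-i=1, Z[5]=2)=1; Z[34]=1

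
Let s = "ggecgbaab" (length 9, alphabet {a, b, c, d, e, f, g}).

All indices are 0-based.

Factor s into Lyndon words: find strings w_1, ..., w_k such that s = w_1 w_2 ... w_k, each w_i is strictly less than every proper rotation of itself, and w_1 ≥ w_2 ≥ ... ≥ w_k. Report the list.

["g", "g", "e", "cg", "b", "aab"]

emit factor 1: 'g' (i=0, period=1)
emit factor 2: 'g' (i=1, period=1)
emit factor 3: 'e' (i=2, period=1)
emit factor 4: 'cg' (i=3, period=2)
emit factor 5: 'b' (i=5, period=1)
emit factor 6: 'aab' (i=6, period=3)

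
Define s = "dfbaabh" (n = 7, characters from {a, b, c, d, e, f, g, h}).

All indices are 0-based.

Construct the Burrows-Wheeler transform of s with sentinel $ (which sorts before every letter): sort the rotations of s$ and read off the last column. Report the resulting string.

hbafa$db

rank  rotation  last
    0  $dfbaabh  h
    1  aabh$dfb  b
    2  abh$dfba  a
    3  baabh$df  f
    4  bh$dfbaa  a
    5  dfbaabh$  $
    6  fbaabh$d  d
    7  h$dfbaab  b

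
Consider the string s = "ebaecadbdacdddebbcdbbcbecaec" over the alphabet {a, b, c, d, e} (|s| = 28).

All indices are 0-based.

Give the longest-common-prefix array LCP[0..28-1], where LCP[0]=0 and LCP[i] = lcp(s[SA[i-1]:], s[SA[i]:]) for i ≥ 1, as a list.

rank | idx | suffix
   0 |   9 | acdddebbcdbbcbecaec
   1 |   5 | adbdacdddebbcdbbcbecaec
   2 |  25 | aec
   3 |   2 | aecadbdacdddebbcdbbcbecaec
   4 |   1 | baecadbdacdddebbcdbbcbecaec
   5 |  19 | bbcbecaec
   6 |  15 | bbcdbbcbecaec
   7 |  20 | bcbecaec
   8 |  16 | bcdbbcbecaec
   9 |   7 | bdacdddebbcdbbcbecaec
  10 |  22 | becaec
  11 |  27 | c
  12 |   4 | cadbdacdddebbcdbbcbecaec
  13 |  24 | caec
  14 |  21 | cbecaec
  15 |  17 | cdbbcbecaec
  16 |  10 | cdddebbcdbbcbecaec
  17 |   8 | dacdddebbcdbbcbecaec
  18 |  18 | dbbcbecaec
  19 |   6 | dbdacdddebbcdbbcbecaec
  20 |  11 | dddebbcdbbcbecaec
  21 |  12 | ddebbcdbbcbecaec
  22 |  13 | debbcdbbcbecaec
  23 |   0 | ebaecadbdacdddebbcdbbcbecaec
  24 |  14 | ebbcdbbcbecaec
  25 |  26 | ec
  26 |   3 | ecadbdacdddebbcdbbcbecaec
  27 |  23 | ecaec

SA = [9, 5, 25, 2, 1, 19, 15, 20, 16, 7, 22, 27, 4, 24, 21, 17, 10, 8, 18, 6, 11, 12, 13, 0, 14, 26, 3, 23]
rank  pair      lcp
   1  s[9:],s[5:]  1  'a'
   2  s[5:],s[25:]  1  'a'
   3  s[25:],s[2:]  3  'aec'
   4  s[2:],s[1:]  0  ''
   5  s[1:],s[19:]  1  'b'
   6  s[19:],s[15:]  3  'bbc'
   7  s[15:],s[20:]  1  'b'
   8  s[20:],s[16:]  2  'bc'
   9  s[16:],s[7:]  1  'b'
  10  s[7:],s[22:]  1  'b'
  11  s[22:],s[27:]  0  ''
  12  s[27:],s[4:]  1  'c'
  13  s[4:],s[24:]  2  'ca'
  14  s[24:],s[21:]  1  'c'
  15  s[21:],s[17:]  1  'c'
  16  s[17:],s[10:]  2  'cd'
  17  s[10:],s[8:]  0  ''
  18  s[8:],s[18:]  1  'd'
  19  s[18:],s[6:]  2  'db'
  20  s[6:],s[11:]  1  'd'
  21  s[11:],s[12:]  2  'dd'
  22  s[12:],s[13:]  1  'd'
  23  s[13:],s[0:]  0  ''
  24  s[0:],s[14:]  2  'eb'
  25  s[14:],s[26:]  1  'e'
  26  s[26:],s[3:]  2  'ec'
  27  s[3:],s[23:]  3  'eca'

[0, 1, 1, 3, 0, 1, 3, 1, 2, 1, 1, 0, 1, 2, 1, 1, 2, 0, 1, 2, 1, 2, 1, 0, 2, 1, 2, 3]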